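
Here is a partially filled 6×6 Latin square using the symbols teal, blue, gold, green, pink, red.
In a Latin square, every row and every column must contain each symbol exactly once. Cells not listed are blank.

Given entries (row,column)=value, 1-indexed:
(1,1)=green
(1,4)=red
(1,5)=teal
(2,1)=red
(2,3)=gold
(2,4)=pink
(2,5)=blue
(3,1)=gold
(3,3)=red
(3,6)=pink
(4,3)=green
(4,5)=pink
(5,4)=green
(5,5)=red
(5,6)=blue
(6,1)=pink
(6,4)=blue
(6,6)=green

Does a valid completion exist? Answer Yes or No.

Yes

No row or column among the givens repeats a symbol, and propagating forced cells runs into no contradiction.
One valid completion exists (for instance, green pink blue red teal gold / red green gold pink blue teal / gold blue red teal green pink / blue teal green gold pink red / teal gold pink green red blue / pink red teal blue gold green).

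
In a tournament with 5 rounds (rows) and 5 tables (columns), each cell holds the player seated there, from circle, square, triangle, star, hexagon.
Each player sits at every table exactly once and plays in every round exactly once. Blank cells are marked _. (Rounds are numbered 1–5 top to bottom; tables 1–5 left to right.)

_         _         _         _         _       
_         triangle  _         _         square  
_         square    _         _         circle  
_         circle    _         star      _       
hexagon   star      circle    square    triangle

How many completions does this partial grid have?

3

Round 1, table 1: eliminating its round and table leaves {circle, square, triangle, star}.
Round 1, table 2: eliminating its round and table leaves {hexagon}.
Round 1, table 3: eliminating its round and table leaves {square, triangle, star, hexagon}.
Round 1, table 4: eliminating its round and table leaves {circle, triangle, hexagon}.
Round 1, table 5: eliminating its round and table leaves {star, hexagon}.
Round 2, table 1: eliminating its round and table leaves {circle, star}.
Round 2, table 3: eliminating its round and table leaves {star, hexagon}.
Round 2, table 4: eliminating its round and table leaves {circle, hexagon}.
Round 3, table 1: eliminating its round and table leaves {triangle, star}.
Round 3, table 3: eliminating its round and table leaves {triangle, star, hexagon}.
Round 3, table 4: eliminating its round and table leaves {triangle, hexagon}.
Round 4, table 1: eliminating its round and table leaves {square, triangle}.
Round 4, table 3: eliminating its round and table leaves {square, triangle, hexagon}.
Round 4, table 5: eliminating its round and table leaves {hexagon}.
Enumerating the assignments across these blanks that avoid any round or table repeat gives 3 completions.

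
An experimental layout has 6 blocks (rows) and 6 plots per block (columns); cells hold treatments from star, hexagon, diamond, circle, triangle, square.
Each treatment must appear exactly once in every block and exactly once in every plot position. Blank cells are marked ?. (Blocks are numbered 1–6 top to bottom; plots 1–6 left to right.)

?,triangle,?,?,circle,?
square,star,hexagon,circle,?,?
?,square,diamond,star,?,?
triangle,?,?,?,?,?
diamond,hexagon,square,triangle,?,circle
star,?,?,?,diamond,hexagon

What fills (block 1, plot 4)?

Block 1, plot 1: block 1 has {circle, triangle} and plot 1 has {star, diamond, triangle, square}, leaving only hexagon.
Block 1, plot 3: block 1 has {hexagon, circle, triangle} and plot 3 has {hexagon, diamond, square}, leaving only star.
Block 2, plot 5: block 2 has {star, hexagon, circle, square} and plot 5 has {diamond, circle}, leaving only triangle.
Block 2, plot 6: block 2 has {star, hexagon, circle, triangle, square} and plot 6 has {hexagon, circle}, leaving only diamond.
Block 1, plot 6: block 1 has {star, hexagon, circle, triangle} and plot 6 has {hexagon, diamond, circle}, leaving only square.
Block 1 already has {star, hexagon, circle, triangle, square} and plot 4 already has {star, circle, triangle}, so block 1, plot 4 must be diamond.

diamond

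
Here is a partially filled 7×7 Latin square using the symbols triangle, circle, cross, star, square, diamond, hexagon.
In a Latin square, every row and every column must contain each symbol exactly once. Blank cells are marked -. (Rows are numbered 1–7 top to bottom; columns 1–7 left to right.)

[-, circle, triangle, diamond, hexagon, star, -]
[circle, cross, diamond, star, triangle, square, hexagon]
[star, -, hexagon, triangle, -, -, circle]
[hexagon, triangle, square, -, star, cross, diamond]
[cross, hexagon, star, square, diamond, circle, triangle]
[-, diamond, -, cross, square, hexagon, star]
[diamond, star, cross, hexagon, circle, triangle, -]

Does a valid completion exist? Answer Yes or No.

No row or column among the givens repeats a symbol, and propagating forced cells runs into no contradiction.
One valid completion exists (for instance, square circle triangle diamond hexagon star cross / circle cross diamond star triangle square hexagon / star square hexagon triangle cross diamond circle / hexagon triangle square circle star cross diamond / cross hexagon star square diamond circle triangle / triangle diamond circle cross square hexagon star / diamond star cross hexagon circle triangle square).

Yes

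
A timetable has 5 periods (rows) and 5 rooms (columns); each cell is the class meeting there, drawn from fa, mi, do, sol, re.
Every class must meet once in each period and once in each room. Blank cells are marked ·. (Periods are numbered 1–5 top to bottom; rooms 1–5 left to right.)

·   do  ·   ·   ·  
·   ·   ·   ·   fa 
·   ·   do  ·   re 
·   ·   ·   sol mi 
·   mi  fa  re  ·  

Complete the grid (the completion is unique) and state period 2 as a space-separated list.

mi re sol do fa

Period 1, room 5: period 1 has {do} and room 5 has {fa, mi, re}, leaving only sol.
Period 4, room 3: period 4 has {mi, sol} and room 3 has {fa, do}, leaving only re.
Period 1, room 3: period 1 has {do, sol} and room 3 has {fa, do, re}, leaving only mi.
Period 2, room 3: period 2 has {fa} and room 3 has {fa, mi, do, re}, leaving only sol.
Period 2, room 2: period 2 has {fa, sol} and room 2 has {mi, do}, leaving only re.
Period 1, room 4: period 1 has {mi, do, sol} and room 4 has {sol, re}, leaving only fa.
Period 1, room 1: period 1 has {fa, mi, do, sol} and room 1 has {}, leaving only re.
Period 3, room 4: period 3 has {do, re} and room 4 has {fa, sol, re}, leaving only mi.
Period 2, room 4: period 2 has {fa, sol, re} and room 4 has {fa, mi, sol, re}, leaving only do.
Period 2, room 1: period 2 has {fa, do, sol, re} and room 1 has {re}, leaving only mi.
So period 2 reads: mi re sol do fa.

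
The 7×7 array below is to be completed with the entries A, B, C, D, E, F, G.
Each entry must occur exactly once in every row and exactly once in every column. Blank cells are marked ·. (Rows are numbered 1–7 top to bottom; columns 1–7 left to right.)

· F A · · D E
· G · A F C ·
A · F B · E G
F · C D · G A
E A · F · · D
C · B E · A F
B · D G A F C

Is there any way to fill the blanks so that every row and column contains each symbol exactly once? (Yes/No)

No row or column among the givens repeats a symbol, and propagating forced cells runs into no contradiction.
One valid completion exists (for instance, G F A C B D E / D G E A F C B / A C F B D E G / F B C D E G A / E A G F C B D / C D B E G A F / B E D G A F C).

Yes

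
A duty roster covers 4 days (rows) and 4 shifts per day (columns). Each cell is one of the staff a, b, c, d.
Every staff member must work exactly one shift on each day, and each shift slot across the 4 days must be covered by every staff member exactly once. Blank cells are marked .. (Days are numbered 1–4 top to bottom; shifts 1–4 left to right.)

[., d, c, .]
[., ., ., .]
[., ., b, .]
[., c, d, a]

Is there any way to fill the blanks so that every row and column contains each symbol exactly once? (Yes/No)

No day or shift among the givens repeats a symbol, and propagating forced cells runs into no contradiction.
One valid completion exists (for instance, a d c b / d b a c / c a b d / b c d a).

Yes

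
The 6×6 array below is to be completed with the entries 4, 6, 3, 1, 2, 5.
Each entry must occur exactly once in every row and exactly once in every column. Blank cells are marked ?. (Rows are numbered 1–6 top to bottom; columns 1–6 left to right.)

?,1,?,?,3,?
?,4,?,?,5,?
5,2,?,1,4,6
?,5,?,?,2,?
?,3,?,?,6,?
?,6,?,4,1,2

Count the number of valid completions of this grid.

Row 1, column 1: eliminating its row and column leaves {4, 6, 2}.
Row 1, column 3: eliminating its row and column leaves {4, 6, 2, 5}.
Row 1, column 4: eliminating its row and column leaves {6, 2, 5}.
Row 1, column 6: eliminating its row and column leaves {4, 5}.
Row 2, column 1: eliminating its row and column leaves {6, 3, 1, 2}.
Row 2, column 3: eliminating its row and column leaves {6, 3, 1, 2}.
Row 2, column 4: eliminating its row and column leaves {6, 3, 2}.
Row 2, column 6: eliminating its row and column leaves {3, 1}.
Row 3, column 3: eliminating its row and column leaves {3}.
Row 4, column 1: eliminating its row and column leaves {4, 6, 3, 1}.
Row 4, column 3: eliminating its row and column leaves {4, 6, 3, 1}.
Row 4, column 4: eliminating its row and column leaves {6, 3}.
Row 4, column 6: eliminating its row and column leaves {4, 3, 1}.
Row 5, column 1: eliminating its row and column leaves {4, 1, 2}.
Row 5, column 3: eliminating its row and column leaves {4, 1, 2, 5}.
Row 5, column 4: eliminating its row and column leaves {2, 5}.
Row 5, column 6: eliminating its row and column leaves {4, 1, 5}.
Row 6, column 1: eliminating its row and column leaves {3}.
Row 6, column 3: eliminating its row and column leaves {3, 5}.
Enumerating the assignments across these blanks that avoid any row or column repeat gives 20 completions.

20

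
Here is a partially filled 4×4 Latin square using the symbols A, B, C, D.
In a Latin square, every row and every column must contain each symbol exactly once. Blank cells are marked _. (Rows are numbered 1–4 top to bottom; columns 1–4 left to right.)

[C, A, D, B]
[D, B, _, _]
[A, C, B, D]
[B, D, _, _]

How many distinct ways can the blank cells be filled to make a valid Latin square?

2

Row 2, column 3: eliminating its row and column leaves {A, C}.
Row 2, column 4: eliminating its row and column leaves {A, C}.
Row 4, column 3: eliminating its row and column leaves {A, C}.
Row 4, column 4: eliminating its row and column leaves {A, C}.
Enumerating the assignments across these blanks that avoid any row or column repeat gives 2 completions.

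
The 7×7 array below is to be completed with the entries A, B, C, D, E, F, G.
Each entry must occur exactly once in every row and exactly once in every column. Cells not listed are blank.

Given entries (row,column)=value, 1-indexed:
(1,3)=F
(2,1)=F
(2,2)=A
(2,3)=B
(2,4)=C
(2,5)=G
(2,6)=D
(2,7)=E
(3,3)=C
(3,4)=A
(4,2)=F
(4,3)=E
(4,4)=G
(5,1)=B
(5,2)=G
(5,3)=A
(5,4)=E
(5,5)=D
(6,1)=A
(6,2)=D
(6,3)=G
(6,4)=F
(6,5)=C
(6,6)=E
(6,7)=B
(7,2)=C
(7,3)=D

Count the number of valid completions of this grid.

17

Row 1, column 1: eliminating its row and column leaves {C, D, E, G}.
Row 1, column 2: eliminating its row and column leaves {B, E}.
Row 1, column 4: eliminating its row and column leaves {B, D}.
Row 1, column 5: eliminating its row and column leaves {A, B, E}.
Row 1, column 6: eliminating its row and column leaves {A, B, C, G}.
Row 1, column 7: eliminating its row and column leaves {A, C, D, G}.
Row 3, column 1: eliminating its row and column leaves {D, E, G}.
Row 3, column 2: eliminating its row and column leaves {B, E}.
Row 3, column 5: eliminating its row and column leaves {B, E, F}.
Row 3, column 6: eliminating its row and column leaves {B, F, G}.
Row 3, column 7: eliminating its row and column leaves {D, F, G}.
Row 4, column 1: eliminating its row and column leaves {C, D}.
Row 4, column 5: eliminating its row and column leaves {A, B}.
Row 4, column 6: eliminating its row and column leaves {A, B, C}.
Row 4, column 7: eliminating its row and column leaves {A, C, D}.
Row 5, column 6: eliminating its row and column leaves {C, F}.
Row 5, column 7: eliminating its row and column leaves {C, F}.
Row 7, column 1: eliminating its row and column leaves {E, G}.
Row 7, column 4: eliminating its row and column leaves {B}.
Row 7, column 5: eliminating its row and column leaves {A, B, E, F}.
Row 7, column 6: eliminating its row and column leaves {A, B, F, G}.
Row 7, column 7: eliminating its row and column leaves {A, F, G}.
Enumerating the assignments across these blanks that avoid any row or column repeat gives 17 completions.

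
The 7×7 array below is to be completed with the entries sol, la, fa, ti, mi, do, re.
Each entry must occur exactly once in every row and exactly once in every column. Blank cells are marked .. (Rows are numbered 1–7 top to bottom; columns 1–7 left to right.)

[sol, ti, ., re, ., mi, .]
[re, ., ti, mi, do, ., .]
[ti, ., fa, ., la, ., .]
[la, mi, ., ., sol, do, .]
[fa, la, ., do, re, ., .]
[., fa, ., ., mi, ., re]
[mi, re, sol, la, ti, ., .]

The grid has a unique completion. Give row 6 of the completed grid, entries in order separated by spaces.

Row 6, column 1: row 6 has {fa, mi, re} and column 1 has {sol, la, fa, ti, mi, re}, leaving only do.
Row 6, column 3: row 6 has {fa, mi, do, re} and column 3 has {sol, fa, ti}, leaving only la.
Row 1, column 3: row 1 has {sol, ti, mi, re} and column 3 has {sol, la, fa, ti}, leaving only do.
Row 1, column 5: row 1 has {sol, ti, mi, do, re} and column 5 has {sol, la, ti, mi, do, re}, leaving only fa.
Row 1, column 7: row 1 has {sol, fa, ti, mi, do, re} and column 7 has {re}, leaving only la.
Row 2, column 2: row 2 has {ti, mi, do, re} and column 2 has {la, fa, ti, mi, re}, leaving only sol.
Row 2, column 7: row 2 has {sol, ti, mi, do, re} and column 7 has {la, re}, leaving only fa.
Row 2, column 6: row 2 has {sol, fa, ti, mi, do, re} and column 6 has {mi, do}, leaving only la.
Row 3, column 2: row 3 has {la, fa, ti} and column 2 has {sol, la, fa, ti, mi, re}, leaving only do.
Row 3, column 4: row 3 has {la, fa, ti, do} and column 4 has {la, mi, do, re}, leaving only sol.
Row 6, column 4: row 6 has {la, fa, mi, do, re} and column 4 has {sol, la, mi, do, re}, leaving only ti.
Row 6, column 6: row 6 has {la, fa, ti, mi, do, re} and column 6 has {la, mi, do}, leaving only sol.
So row 6 reads: do fa la ti mi sol re.

do fa la ti mi sol re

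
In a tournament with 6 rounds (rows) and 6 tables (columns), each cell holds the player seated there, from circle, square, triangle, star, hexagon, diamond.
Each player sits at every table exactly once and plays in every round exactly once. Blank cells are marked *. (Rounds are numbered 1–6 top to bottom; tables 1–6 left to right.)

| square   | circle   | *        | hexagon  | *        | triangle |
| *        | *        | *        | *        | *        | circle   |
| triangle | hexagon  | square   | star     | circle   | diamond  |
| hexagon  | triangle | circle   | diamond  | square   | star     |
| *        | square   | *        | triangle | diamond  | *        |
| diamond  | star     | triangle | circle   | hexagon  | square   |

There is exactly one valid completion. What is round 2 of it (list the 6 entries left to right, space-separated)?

star diamond hexagon square triangle circle

Round 2, table 1: round 2 has {circle} and table 1 has {square, triangle, hexagon, diamond}, leaving only star.
Round 2, table 2: round 2 has {circle, star} and table 2 has {circle, square, triangle, star, hexagon}, leaving only diamond.
Round 2, table 3: round 2 has {circle, star, diamond} and table 3 has {circle, square, triangle}, leaving only hexagon.
Round 2, table 4: round 2 has {circle, star, hexagon, diamond} and table 4 has {circle, triangle, star, hexagon, diamond}, leaving only square.
Round 2, table 5: round 2 has {circle, square, star, hexagon, diamond} and table 5 has {circle, square, hexagon, diamond}, leaving only triangle.
So round 2 reads: star diamond hexagon square triangle circle.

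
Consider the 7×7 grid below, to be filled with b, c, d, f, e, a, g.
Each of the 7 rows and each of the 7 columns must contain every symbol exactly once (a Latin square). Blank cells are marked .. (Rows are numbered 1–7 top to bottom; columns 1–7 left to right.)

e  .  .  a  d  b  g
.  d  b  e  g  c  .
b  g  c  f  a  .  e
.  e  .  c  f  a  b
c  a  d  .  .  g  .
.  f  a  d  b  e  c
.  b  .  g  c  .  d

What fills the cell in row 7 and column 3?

Row 1, column 2: row 1 has {b, d, e, a, g} and column 2 has {b, d, f, e, a, g}, leaving only c.
Row 1, column 3: row 1 has {b, c, d, e, a, g} and column 3 has {b, c, d, a}, leaving only f.
Row 7 already has {b, c, d, g} and column 3 already has {b, c, d, f, a}, so row 7, column 3 must be e.

e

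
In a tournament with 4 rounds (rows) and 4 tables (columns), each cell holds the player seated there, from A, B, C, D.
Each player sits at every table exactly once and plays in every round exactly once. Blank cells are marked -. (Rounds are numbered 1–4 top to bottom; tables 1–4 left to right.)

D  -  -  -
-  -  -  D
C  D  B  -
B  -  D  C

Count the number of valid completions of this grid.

1

Round 1, table 2: eliminating its round and table leaves {A, B, C}.
Round 1, table 3: eliminating its round and table leaves {A, C}.
Round 1, table 4: eliminating its round and table leaves {A, B}.
Round 2, table 1: eliminating its round and table leaves {A}.
Round 2, table 2: eliminating its round and table leaves {A, B, C}.
Round 2, table 3: eliminating its round and table leaves {A, C}.
Round 3, table 4: eliminating its round and table leaves {A}.
Round 4, table 2: eliminating its round and table leaves {A}.
Only one assignment across all blanks avoids any round or table repeat, giving 1 completion.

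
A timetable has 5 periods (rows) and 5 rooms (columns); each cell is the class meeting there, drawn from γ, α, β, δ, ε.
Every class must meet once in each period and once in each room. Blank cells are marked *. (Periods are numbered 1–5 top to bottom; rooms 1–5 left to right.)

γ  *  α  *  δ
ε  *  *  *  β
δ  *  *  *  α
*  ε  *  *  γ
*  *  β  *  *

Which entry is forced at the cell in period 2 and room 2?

α

Period 1, room 2: period 1 has {γ, α, δ} and room 2 has {ε}, leaving only β.
Period 1, room 4: period 1 has {γ, α, β, δ} and room 4 has {}, leaving only ε.
Period 3, room 2: period 3 has {α, δ} and room 2 has {β, ε}, leaving only γ.
Period 3, room 3: period 3 has {γ, α, δ} and room 3 has {α, β}, leaving only ε.
Period 3, room 4: period 3 has {γ, α, δ, ε} and room 4 has {ε}, leaving only β.
Period 4, room 3: period 4 has {γ, ε} and room 3 has {α, β, ε}, leaving only δ.
Period 2, room 3: period 2 has {β, ε} and room 3 has {α, β, δ, ε}, leaving only γ.
Period 4, room 4: period 4 has {γ, δ, ε} and room 4 has {β, ε}, leaving only α.
Period 2, room 4: period 2 has {γ, β, ε} and room 4 has {α, β, ε}, leaving only δ.
Period 2 already has {γ, β, δ, ε} and room 2 already has {γ, β, ε}, so period 2, room 2 must be α.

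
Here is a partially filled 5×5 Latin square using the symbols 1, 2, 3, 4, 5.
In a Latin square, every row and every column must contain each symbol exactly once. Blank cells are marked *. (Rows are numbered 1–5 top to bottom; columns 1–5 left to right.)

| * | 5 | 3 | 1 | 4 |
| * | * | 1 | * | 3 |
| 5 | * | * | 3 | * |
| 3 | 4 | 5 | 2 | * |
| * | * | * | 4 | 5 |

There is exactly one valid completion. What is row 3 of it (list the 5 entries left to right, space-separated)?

Row 1, column 1: row 1 has {1, 3, 4, 5} and column 1 has {3, 5}, leaving only 2.
Row 2, column 1: row 2 has {1, 3} and column 1 has {2, 3, 5}, leaving only 4.
Row 2, column 2: row 2 has {1, 3, 4} and column 2 has {4, 5}, leaving only 2.
Row 3, column 2: row 3 has {3, 5} and column 2 has {2, 4, 5}, leaving only 1.
Row 3, column 5: row 3 has {1, 3, 5} and column 5 has {3, 4, 5}, leaving only 2.
Row 3, column 3: row 3 has {1, 2, 3, 5} and column 3 has {1, 3, 5}, leaving only 4.
So row 3 reads: 5 1 4 3 2.

5 1 4 3 2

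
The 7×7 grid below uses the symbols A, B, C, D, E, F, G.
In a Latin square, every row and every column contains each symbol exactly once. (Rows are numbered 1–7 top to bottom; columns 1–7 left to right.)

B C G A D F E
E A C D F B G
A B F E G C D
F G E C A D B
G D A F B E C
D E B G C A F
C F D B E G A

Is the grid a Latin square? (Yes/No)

Yes

Each row is a permutation of the 7 symbols, and so is each column.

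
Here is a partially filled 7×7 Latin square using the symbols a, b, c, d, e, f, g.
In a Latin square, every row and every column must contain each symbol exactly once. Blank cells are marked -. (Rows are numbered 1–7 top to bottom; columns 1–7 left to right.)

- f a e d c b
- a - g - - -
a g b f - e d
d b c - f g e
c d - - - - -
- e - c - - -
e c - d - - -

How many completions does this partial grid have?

13

Row 1, column 1: eliminating its row and column leaves {g}.
Row 2, column 1: eliminating its row and column leaves {b, f}.
Row 2, column 3: eliminating its row and column leaves {d, e, f}.
Row 2, column 5: eliminating its row and column leaves {b, c, e}.
Row 2, column 6: eliminating its row and column leaves {b, d, f}.
Row 2, column 7: eliminating its row and column leaves {c, f}.
Row 3, column 5: eliminating its row and column leaves {c}.
Row 4, column 4: eliminating its row and column leaves {a}.
Row 5, column 3: eliminating its row and column leaves {e, f, g}.
Row 5, column 4: eliminating its row and column leaves {a, b}.
Row 5, column 5: eliminating its row and column leaves {a, b, e, g}.
Row 5, column 6: eliminating its row and column leaves {a, b, f}.
Row 5, column 7: eliminating its row and column leaves {a, f, g}.
Row 6, column 1: eliminating its row and column leaves {b, f, g}.
Row 6, column 3: eliminating its row and column leaves {d, f, g}.
Row 6, column 5: eliminating its row and column leaves {a, b, g}.
Row 6, column 6: eliminating its row and column leaves {a, b, d, f}.
Row 6, column 7: eliminating its row and column leaves {a, f, g}.
Row 7, column 3: eliminating its row and column leaves {f, g}.
Row 7, column 5: eliminating its row and column leaves {a, b, g}.
Row 7, column 6: eliminating its row and column leaves {a, b, f}.
Row 7, column 7: eliminating its row and column leaves {a, f, g}.
Enumerating the assignments across these blanks that avoid any row or column repeat gives 13 completions.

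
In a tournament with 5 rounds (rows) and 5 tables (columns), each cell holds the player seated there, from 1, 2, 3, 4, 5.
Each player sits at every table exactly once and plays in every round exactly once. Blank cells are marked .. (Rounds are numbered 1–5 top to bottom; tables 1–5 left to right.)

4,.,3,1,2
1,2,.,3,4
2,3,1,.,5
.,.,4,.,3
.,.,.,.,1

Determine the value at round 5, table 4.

5

Round 1, table 2: round 1 has {1, 2, 3, 4} and table 2 has {2, 3}, leaving only 5.
Round 2, table 3: round 2 has {1, 2, 3, 4} and table 3 has {1, 3, 4}, leaving only 5.
Round 3, table 4: round 3 has {1, 2, 3, 5} and table 4 has {1, 3}, leaving only 4.
Round 4, table 1: round 4 has {3, 4} and table 1 has {1, 2, 4}, leaving only 5.
Round 4, table 2: round 4 has {3, 4, 5} and table 2 has {2, 3, 5}, leaving only 1.
Round 4, table 4: round 4 has {1, 3, 4, 5} and table 4 has {1, 3, 4}, leaving only 2.
Round 5 already has {1} and table 4 already has {1, 2, 3, 4}, so round 5, table 4 must be 5.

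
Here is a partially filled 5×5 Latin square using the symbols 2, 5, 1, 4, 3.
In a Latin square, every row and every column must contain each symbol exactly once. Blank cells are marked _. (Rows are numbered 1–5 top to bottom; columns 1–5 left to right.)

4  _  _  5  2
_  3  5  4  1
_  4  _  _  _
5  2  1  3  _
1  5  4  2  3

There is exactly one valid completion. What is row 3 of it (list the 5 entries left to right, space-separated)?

3 4 2 1 5

Row 3, column 4: row 3 has {4} and column 4 has {2, 5, 4, 3}, leaving only 1.
Row 3, column 5: row 3 has {1, 4} and column 5 has {2, 1, 3}, leaving only 5.
Row 1, column 2: row 1 has {2, 5, 4} and column 2 has {2, 5, 4, 3}, leaving only 1.
Row 1, column 3: row 1 has {2, 5, 1, 4} and column 3 has {5, 1, 4}, leaving only 3.
Row 3, column 3: row 3 has {5, 1, 4} and column 3 has {5, 1, 4, 3}, leaving only 2.
Row 3, column 1: row 3 has {2, 5, 1, 4} and column 1 has {5, 1, 4}, leaving only 3.
So row 3 reads: 3 4 2 1 5.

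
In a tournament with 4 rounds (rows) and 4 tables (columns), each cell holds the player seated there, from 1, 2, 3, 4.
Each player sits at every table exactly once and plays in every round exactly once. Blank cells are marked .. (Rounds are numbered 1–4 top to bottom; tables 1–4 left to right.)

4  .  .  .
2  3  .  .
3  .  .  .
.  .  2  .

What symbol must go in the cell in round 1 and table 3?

Round 4, table 1: round 4 has {2} and table 1 has {2, 3, 4}, leaving only 1.
Round 4, table 2: round 4 has {1, 2} and table 2 has {3}, leaving only 4.
Round 4, table 4: round 4 has {1, 2, 4} and table 4 has {}, leaving only 3.
Round 1, table 3 is narrowed to {1, 3}.
If it were 1, then round 1, table 4 would be left with no valid symbol.
So round 1, table 3 must be 3.

3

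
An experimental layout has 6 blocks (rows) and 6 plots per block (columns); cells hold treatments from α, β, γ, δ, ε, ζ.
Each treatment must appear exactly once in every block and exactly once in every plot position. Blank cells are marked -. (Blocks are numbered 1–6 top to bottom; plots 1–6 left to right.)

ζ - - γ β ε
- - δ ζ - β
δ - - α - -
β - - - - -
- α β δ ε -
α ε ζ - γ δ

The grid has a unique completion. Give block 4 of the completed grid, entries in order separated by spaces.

β ζ γ ε δ α

Block 4, plot 4: block 4 has {β} and plot 4 has {α, γ, δ, ζ}, leaving only ε.
Block 1, plot 2: block 1 has {β, γ, ε, ζ} and plot 2 has {α, ε}, leaving only δ.
Block 1, plot 3: block 1 has {β, γ, δ, ε, ζ} and plot 3 has {β, δ, ζ}, leaving only α.
Block 4, plot 3: block 4 has {β, ε} and plot 3 has {α, β, δ, ζ}, leaving only γ.
Block 4, plot 2: block 4 has {β, γ, ε} and plot 2 has {α, δ, ε}, leaving only ζ.
Block 4, plot 6: block 4 has {β, γ, ε, ζ} and plot 6 has {β, δ, ε}, leaving only α.
Block 4, plot 5: block 4 has {α, β, γ, ε, ζ} and plot 5 has {β, γ, ε}, leaving only δ.
So block 4 reads: β ζ γ ε δ α.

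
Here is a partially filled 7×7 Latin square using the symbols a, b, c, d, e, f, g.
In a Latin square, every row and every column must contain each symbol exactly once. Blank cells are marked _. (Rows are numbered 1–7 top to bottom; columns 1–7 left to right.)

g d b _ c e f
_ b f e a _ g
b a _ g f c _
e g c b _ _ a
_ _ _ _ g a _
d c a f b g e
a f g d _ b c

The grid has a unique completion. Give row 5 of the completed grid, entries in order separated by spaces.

Row 5, column 2: row 5 has {a, g} and column 2 has {a, b, c, d, f, g}, leaving only e.
Row 5, column 3: row 5 has {a, e, g} and column 3 has {a, b, c, f, g}, leaving only d.
Row 5, column 4: row 5 has {a, d, e, g} and column 4 has {b, d, e, f, g}, leaving only c.
Row 5, column 1: row 5 has {a, c, d, e, g} and column 1 has {a, b, d, e, g}, leaving only f.
Row 5, column 7: row 5 has {a, c, d, e, f, g} and column 7 has {a, c, e, f, g}, leaving only b.
So row 5 reads: f e d c g a b.

f e d c g a b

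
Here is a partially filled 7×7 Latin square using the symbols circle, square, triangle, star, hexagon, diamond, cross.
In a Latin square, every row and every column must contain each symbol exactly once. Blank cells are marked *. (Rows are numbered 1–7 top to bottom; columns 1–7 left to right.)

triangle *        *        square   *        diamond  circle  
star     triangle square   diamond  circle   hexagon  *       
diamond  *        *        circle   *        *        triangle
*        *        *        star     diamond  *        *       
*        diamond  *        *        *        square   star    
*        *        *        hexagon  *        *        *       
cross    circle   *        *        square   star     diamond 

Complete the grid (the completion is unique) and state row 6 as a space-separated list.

Row 2, column 7: row 2 has {circle, square, triangle, star, hexagon, diamond} and column 7 has {circle, triangle, star, diamond}, leaving only cross.
Row 6, column 7: row 6 has {hexagon} and column 7 has {circle, triangle, star, diamond, cross}, leaving only square.
Row 6, column 1: row 6 has {square, hexagon} and column 1 has {triangle, star, diamond, cross}, leaving only circle.
Row 3, column 6: row 3 has {circle, triangle, diamond} and column 6 has {square, star, hexagon, diamond}, leaving only cross.
Row 6, column 6: row 6 has {circle, square, hexagon} and column 6 has {square, star, hexagon, diamond, cross}, leaving only triangle.
Row 4, column 6: row 4 has {star, diamond} and column 6 has {square, triangle, star, hexagon, diamond, cross}, leaving only circle.
Row 4, column 7: row 4 has {circle, star, diamond} and column 7 has {circle, square, triangle, star, diamond, cross}, leaving only hexagon.
Row 4, column 1: row 4 has {circle, star, hexagon, diamond} and column 1 has {circle, triangle, star, diamond, cross}, leaving only square.
Row 4, column 2: row 4 has {circle, square, star, hexagon, diamond} and column 2 has {circle, triangle, diamond}, leaving only cross.
Row 6, column 2: row 6 has {circle, square, triangle, hexagon} and column 2 has {circle, triangle, diamond, cross}, leaving only star.
Row 6, column 5: row 6 has {circle, square, triangle, star, hexagon} and column 5 has {circle, square, diamond}, leaving only cross.
Row 6, column 3: row 6 has {circle, square, triangle, star, hexagon, cross} and column 3 has {square}, leaving only diamond.
So row 6 reads: circle star diamond hexagon cross triangle square.

circle star diamond hexagon cross triangle square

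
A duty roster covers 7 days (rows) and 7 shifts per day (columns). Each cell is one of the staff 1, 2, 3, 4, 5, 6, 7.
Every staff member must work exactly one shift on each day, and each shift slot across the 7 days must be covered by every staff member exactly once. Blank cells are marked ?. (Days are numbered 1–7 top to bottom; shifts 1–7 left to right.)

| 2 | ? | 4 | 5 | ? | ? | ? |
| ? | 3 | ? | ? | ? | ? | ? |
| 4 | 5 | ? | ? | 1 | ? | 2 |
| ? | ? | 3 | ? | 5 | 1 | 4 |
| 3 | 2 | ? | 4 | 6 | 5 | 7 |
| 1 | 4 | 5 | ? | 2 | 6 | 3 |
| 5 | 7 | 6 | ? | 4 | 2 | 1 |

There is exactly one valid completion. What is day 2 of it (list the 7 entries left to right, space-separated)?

Day 2, shift 5: day 2 has {3} and shift 5 has {1, 2, 4, 5, 6}, leaving only 7.
Day 2, shift 1: day 2 has {3, 7} and shift 1 has {1, 2, 3, 4, 5}, leaving only 6.
Day 2, shift 6: day 2 has {3, 6, 7} and shift 6 has {1, 2, 5, 6}, leaving only 4.
Day 2, shift 7: day 2 has {3, 4, 6, 7} and shift 7 has {1, 2, 3, 4, 7}, leaving only 5.
Day 1, shift 5: day 1 has {2, 4, 5} and shift 5 has {1, 2, 4, 5, 6, 7}, leaving only 3.
Day 1, shift 6: day 1 has {2, 3, 4, 5} and shift 6 has {1, 2, 4, 5, 6}, leaving only 7.
Day 1, shift 7: day 1 has {2, 3, 4, 5, 7} and shift 7 has {1, 2, 3, 4, 5, 7}, leaving only 6.
Day 1, shift 2: day 1 has {2, 3, 4, 5, 6, 7} and shift 2 has {2, 3, 4, 5, 7}, leaving only 1.
Day 3, shift 3: day 3 has {1, 2, 4, 5} and shift 3 has {3, 4, 5, 6}, leaving only 7.
Day 3, shift 6: day 3 has {1, 2, 4, 5, 7} and shift 6 has {1, 2, 4, 5, 6, 7}, leaving only 3.
Day 3, shift 4: day 3 has {1, 2, 3, 4, 5, 7} and shift 4 has {4, 5}, leaving only 6.
Day 4, shift 1: day 4 has {1, 3, 4, 5} and shift 1 has {1, 2, 3, 4, 5, 6}, leaving only 7.
Day 4, shift 2: day 4 has {1, 3, 4, 5, 7} and shift 2 has {1, 2, 3, 4, 5, 7}, leaving only 6.
Day 4, shift 4: day 4 has {1, 3, 4, 5, 6, 7} and shift 4 has {4, 5, 6}, leaving only 2.
Day 2, shift 4: day 2 has {3, 4, 5, 6, 7} and shift 4 has {2, 4, 5, 6}, leaving only 1.
Day 2, shift 3: day 2 has {1, 3, 4, 5, 6, 7} and shift 3 has {3, 4, 5, 6, 7}, leaving only 2.
So day 2 reads: 6 3 2 1 7 4 5.

6 3 2 1 7 4 5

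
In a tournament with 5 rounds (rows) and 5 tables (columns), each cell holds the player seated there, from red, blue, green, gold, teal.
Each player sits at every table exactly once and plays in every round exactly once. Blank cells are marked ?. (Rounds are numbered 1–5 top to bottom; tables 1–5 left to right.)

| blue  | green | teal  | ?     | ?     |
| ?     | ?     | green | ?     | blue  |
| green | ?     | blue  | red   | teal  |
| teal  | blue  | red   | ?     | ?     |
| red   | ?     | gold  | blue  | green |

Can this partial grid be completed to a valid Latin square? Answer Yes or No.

No round or table among the givens repeats a symbol, and propagating forced cells runs into no contradiction.
One valid completion exists (for instance, blue green teal gold red / gold red green teal blue / green gold blue red teal / teal blue red green gold / red teal gold blue green).

Yes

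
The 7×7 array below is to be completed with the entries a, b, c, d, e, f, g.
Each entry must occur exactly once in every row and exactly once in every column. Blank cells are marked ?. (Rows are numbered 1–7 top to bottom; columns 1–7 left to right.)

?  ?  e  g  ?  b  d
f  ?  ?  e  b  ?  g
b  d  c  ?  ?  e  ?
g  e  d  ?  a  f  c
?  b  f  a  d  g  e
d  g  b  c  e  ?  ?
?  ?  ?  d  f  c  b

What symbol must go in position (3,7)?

Row 1, column 5: row 1 has {b, d, e, g} and column 5 has {a, b, d, e, f}, leaving only c.
Row 1, column 1: row 1 has {b, c, d, e, g} and column 1 has {b, d, f, g}, leaving only a.
Row 1, column 2: row 1 has {a, b, c, d, e, g} and column 2 has {b, d, e, g}, leaving only f.
Row 2, column 3: row 2 has {b, e, f, g} and column 3 has {b, c, d, e, f}, leaving only a.
Row 2, column 2: row 2 has {a, b, e, f, g} and column 2 has {b, d, e, f, g}, leaving only c.
Row 2, column 6: row 2 has {a, b, c, e, f, g} and column 6 has {b, c, e, f, g}, leaving only d.
Row 3, column 4: row 3 has {b, c, d, e} and column 4 has {a, c, d, e, g}, leaving only f.
Row 3 already has {b, c, d, e, f} and column 7 already has {b, c, d, e, g}, so row 3, column 7 must be a.

a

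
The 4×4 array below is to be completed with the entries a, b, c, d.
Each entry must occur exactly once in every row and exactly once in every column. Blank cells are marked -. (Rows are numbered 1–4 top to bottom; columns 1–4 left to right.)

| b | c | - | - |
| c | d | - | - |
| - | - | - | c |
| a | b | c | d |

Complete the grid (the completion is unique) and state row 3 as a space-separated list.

d a b c

Row 3, column 1: row 3 has {c} and column 1 has {a, b, c}, leaving only d.
Row 3, column 2: row 3 has {c, d} and column 2 has {b, c, d}, leaving only a.
Row 3, column 3: row 3 has {a, c, d} and column 3 has {c}, leaving only b.
So row 3 reads: d a b c.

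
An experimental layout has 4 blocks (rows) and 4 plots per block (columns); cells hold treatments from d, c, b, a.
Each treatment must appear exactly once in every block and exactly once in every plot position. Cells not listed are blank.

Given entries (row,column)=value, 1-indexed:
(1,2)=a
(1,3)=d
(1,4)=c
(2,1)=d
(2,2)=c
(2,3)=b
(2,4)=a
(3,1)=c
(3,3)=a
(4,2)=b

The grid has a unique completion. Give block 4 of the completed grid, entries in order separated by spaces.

a b c d

Block 4, plot 1: block 4 has {b} and plot 1 has {d, c}, leaving only a.
Block 4, plot 3: block 4 has {b, a} and plot 3 has {d, b, a}, leaving only c.
Block 4, plot 4: block 4 has {c, b, a} and plot 4 has {c, a}, leaving only d.
So block 4 reads: a b c d.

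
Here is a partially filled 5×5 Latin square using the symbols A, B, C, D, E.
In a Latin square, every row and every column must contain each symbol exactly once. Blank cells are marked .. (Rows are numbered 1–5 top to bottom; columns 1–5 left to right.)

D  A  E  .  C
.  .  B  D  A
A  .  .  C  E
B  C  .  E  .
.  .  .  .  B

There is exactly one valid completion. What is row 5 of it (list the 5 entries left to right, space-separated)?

Row 5, column 4: row 5 has {B} and column 4 has {C, D, E}, leaving only A.
Row 1, column 4: row 1 has {A, C, D, E} and column 4 has {A, C, D, E}, leaving only B.
Row 2, column 2: row 2 has {A, B, D} and column 2 has {A, C}, leaving only E.
Row 5, column 2: row 5 has {A, B} and column 2 has {A, C, E}, leaving only D.
Row 5, column 3: row 5 has {A, B, D} and column 3 has {B, E}, leaving only C.
Row 5, column 1: row 5 has {A, B, C, D} and column 1 has {A, B, D}, leaving only E.
So row 5 reads: E D C A B.

E D C A B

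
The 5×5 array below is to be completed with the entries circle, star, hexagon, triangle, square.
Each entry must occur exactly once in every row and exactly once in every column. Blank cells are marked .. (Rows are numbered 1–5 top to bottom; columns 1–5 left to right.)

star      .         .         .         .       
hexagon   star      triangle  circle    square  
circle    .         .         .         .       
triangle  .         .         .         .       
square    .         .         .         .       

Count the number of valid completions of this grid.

Row 1, column 2: eliminating its row and column leaves {circle, hexagon, triangle, square}.
Row 1, column 3: eliminating its row and column leaves {circle, hexagon, square}.
Row 1, column 4: eliminating its row and column leaves {hexagon, triangle, square}.
Row 1, column 5: eliminating its row and column leaves {circle, hexagon, triangle}.
Row 3, column 2: eliminating its row and column leaves {hexagon, triangle, square}.
Row 3, column 3: eliminating its row and column leaves {star, hexagon, square}.
Row 3, column 4: eliminating its row and column leaves {star, hexagon, triangle, square}.
Row 3, column 5: eliminating its row and column leaves {star, hexagon, triangle}.
Row 4, column 2: eliminating its row and column leaves {circle, hexagon, square}.
Row 4, column 3: eliminating its row and column leaves {circle, star, hexagon, square}.
Row 4, column 4: eliminating its row and column leaves {star, hexagon, square}.
Row 4, column 5: eliminating its row and column leaves {circle, star, hexagon}.
Row 5, column 2: eliminating its row and column leaves {circle, hexagon, triangle}.
Row 5, column 3: eliminating its row and column leaves {circle, star, hexagon}.
Row 5, column 4: eliminating its row and column leaves {star, hexagon, triangle}.
Row 5, column 5: eliminating its row and column leaves {circle, star, hexagon, triangle}.
Enumerating the assignments across these blanks that avoid any row or column repeat gives 56 completions.

56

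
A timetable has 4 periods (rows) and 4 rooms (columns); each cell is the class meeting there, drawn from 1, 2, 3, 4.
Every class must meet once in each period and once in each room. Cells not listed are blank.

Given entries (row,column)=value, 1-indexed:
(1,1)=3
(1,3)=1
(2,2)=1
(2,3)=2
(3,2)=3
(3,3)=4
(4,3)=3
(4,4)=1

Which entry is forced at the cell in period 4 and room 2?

Period 2, room 1: period 2 has {1, 2} and room 1 has {3}, leaving only 4.
Period 2, room 4: period 2 has {1, 2, 4} and room 4 has {1}, leaving only 3.
Period 3, room 4: period 3 has {3, 4} and room 4 has {1, 3}, leaving only 2.
Period 1, room 4: period 1 has {1, 3} and room 4 has {1, 2, 3}, leaving only 4.
Period 1, room 2: period 1 has {1, 3, 4} and room 2 has {1, 3}, leaving only 2.
Period 4 already has {1, 3} and room 2 already has {1, 2, 3}, so period 4, room 2 must be 4.

4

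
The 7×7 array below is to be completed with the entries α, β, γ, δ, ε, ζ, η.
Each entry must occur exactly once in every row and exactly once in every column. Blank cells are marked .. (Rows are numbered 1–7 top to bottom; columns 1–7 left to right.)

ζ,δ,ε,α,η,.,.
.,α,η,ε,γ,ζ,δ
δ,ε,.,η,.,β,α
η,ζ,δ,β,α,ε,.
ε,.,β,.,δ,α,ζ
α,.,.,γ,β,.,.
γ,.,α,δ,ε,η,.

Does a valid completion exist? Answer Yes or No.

No

Row 5, column 4: row 5 together with column 4 already contain {α, β, γ, δ, ε, ζ, η} — every symbol — so nothing can go there. The grid has no valid completion.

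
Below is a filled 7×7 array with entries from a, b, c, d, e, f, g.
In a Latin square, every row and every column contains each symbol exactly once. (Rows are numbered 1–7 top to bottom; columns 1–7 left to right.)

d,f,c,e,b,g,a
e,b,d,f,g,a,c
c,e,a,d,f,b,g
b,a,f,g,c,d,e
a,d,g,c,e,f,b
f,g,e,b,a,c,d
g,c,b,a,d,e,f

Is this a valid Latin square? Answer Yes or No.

Each row is a permutation of the 7 symbols, and so is each column.

Yes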